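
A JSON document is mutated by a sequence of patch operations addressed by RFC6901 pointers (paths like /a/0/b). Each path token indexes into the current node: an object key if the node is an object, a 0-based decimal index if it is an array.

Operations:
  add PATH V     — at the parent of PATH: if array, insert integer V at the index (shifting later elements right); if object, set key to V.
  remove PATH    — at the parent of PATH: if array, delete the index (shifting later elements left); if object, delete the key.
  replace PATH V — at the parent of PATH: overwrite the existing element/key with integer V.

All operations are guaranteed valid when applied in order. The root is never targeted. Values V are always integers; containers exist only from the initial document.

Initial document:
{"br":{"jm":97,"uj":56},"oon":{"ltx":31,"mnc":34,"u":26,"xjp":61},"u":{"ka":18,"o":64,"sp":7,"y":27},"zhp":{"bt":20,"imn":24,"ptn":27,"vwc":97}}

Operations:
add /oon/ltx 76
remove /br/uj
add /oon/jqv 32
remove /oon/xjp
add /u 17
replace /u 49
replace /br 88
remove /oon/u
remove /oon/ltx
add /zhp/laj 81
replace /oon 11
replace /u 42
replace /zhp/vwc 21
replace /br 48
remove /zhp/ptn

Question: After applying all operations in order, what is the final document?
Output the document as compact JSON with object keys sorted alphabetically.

Answer: {"br":48,"oon":11,"u":42,"zhp":{"bt":20,"imn":24,"laj":81,"vwc":21}}

Derivation:
After op 1 (add /oon/ltx 76): {"br":{"jm":97,"uj":56},"oon":{"ltx":76,"mnc":34,"u":26,"xjp":61},"u":{"ka":18,"o":64,"sp":7,"y":27},"zhp":{"bt":20,"imn":24,"ptn":27,"vwc":97}}
After op 2 (remove /br/uj): {"br":{"jm":97},"oon":{"ltx":76,"mnc":34,"u":26,"xjp":61},"u":{"ka":18,"o":64,"sp":7,"y":27},"zhp":{"bt":20,"imn":24,"ptn":27,"vwc":97}}
After op 3 (add /oon/jqv 32): {"br":{"jm":97},"oon":{"jqv":32,"ltx":76,"mnc":34,"u":26,"xjp":61},"u":{"ka":18,"o":64,"sp":7,"y":27},"zhp":{"bt":20,"imn":24,"ptn":27,"vwc":97}}
After op 4 (remove /oon/xjp): {"br":{"jm":97},"oon":{"jqv":32,"ltx":76,"mnc":34,"u":26},"u":{"ka":18,"o":64,"sp":7,"y":27},"zhp":{"bt":20,"imn":24,"ptn":27,"vwc":97}}
After op 5 (add /u 17): {"br":{"jm":97},"oon":{"jqv":32,"ltx":76,"mnc":34,"u":26},"u":17,"zhp":{"bt":20,"imn":24,"ptn":27,"vwc":97}}
After op 6 (replace /u 49): {"br":{"jm":97},"oon":{"jqv":32,"ltx":76,"mnc":34,"u":26},"u":49,"zhp":{"bt":20,"imn":24,"ptn":27,"vwc":97}}
After op 7 (replace /br 88): {"br":88,"oon":{"jqv":32,"ltx":76,"mnc":34,"u":26},"u":49,"zhp":{"bt":20,"imn":24,"ptn":27,"vwc":97}}
After op 8 (remove /oon/u): {"br":88,"oon":{"jqv":32,"ltx":76,"mnc":34},"u":49,"zhp":{"bt":20,"imn":24,"ptn":27,"vwc":97}}
After op 9 (remove /oon/ltx): {"br":88,"oon":{"jqv":32,"mnc":34},"u":49,"zhp":{"bt":20,"imn":24,"ptn":27,"vwc":97}}
After op 10 (add /zhp/laj 81): {"br":88,"oon":{"jqv":32,"mnc":34},"u":49,"zhp":{"bt":20,"imn":24,"laj":81,"ptn":27,"vwc":97}}
After op 11 (replace /oon 11): {"br":88,"oon":11,"u":49,"zhp":{"bt":20,"imn":24,"laj":81,"ptn":27,"vwc":97}}
After op 12 (replace /u 42): {"br":88,"oon":11,"u":42,"zhp":{"bt":20,"imn":24,"laj":81,"ptn":27,"vwc":97}}
After op 13 (replace /zhp/vwc 21): {"br":88,"oon":11,"u":42,"zhp":{"bt":20,"imn":24,"laj":81,"ptn":27,"vwc":21}}
After op 14 (replace /br 48): {"br":48,"oon":11,"u":42,"zhp":{"bt":20,"imn":24,"laj":81,"ptn":27,"vwc":21}}
After op 15 (remove /zhp/ptn): {"br":48,"oon":11,"u":42,"zhp":{"bt":20,"imn":24,"laj":81,"vwc":21}}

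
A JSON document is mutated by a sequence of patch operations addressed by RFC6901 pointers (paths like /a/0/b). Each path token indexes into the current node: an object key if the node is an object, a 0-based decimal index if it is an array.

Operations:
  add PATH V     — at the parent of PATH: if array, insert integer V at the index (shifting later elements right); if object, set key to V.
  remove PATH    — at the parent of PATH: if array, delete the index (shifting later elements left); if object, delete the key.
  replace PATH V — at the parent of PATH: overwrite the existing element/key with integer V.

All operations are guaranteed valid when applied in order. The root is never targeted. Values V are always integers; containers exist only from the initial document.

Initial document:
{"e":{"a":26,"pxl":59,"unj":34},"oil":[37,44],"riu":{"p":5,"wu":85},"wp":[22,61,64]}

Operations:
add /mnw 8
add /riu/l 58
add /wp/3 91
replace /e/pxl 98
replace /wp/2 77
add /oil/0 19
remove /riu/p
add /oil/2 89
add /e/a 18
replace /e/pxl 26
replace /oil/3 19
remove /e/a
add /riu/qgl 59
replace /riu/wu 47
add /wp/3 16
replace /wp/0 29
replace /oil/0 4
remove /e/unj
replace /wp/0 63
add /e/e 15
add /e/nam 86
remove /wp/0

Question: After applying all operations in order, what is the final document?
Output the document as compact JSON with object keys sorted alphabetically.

Answer: {"e":{"e":15,"nam":86,"pxl":26},"mnw":8,"oil":[4,37,89,19],"riu":{"l":58,"qgl":59,"wu":47},"wp":[61,77,16,91]}

Derivation:
After op 1 (add /mnw 8): {"e":{"a":26,"pxl":59,"unj":34},"mnw":8,"oil":[37,44],"riu":{"p":5,"wu":85},"wp":[22,61,64]}
After op 2 (add /riu/l 58): {"e":{"a":26,"pxl":59,"unj":34},"mnw":8,"oil":[37,44],"riu":{"l":58,"p":5,"wu":85},"wp":[22,61,64]}
After op 3 (add /wp/3 91): {"e":{"a":26,"pxl":59,"unj":34},"mnw":8,"oil":[37,44],"riu":{"l":58,"p":5,"wu":85},"wp":[22,61,64,91]}
After op 4 (replace /e/pxl 98): {"e":{"a":26,"pxl":98,"unj":34},"mnw":8,"oil":[37,44],"riu":{"l":58,"p":5,"wu":85},"wp":[22,61,64,91]}
After op 5 (replace /wp/2 77): {"e":{"a":26,"pxl":98,"unj":34},"mnw":8,"oil":[37,44],"riu":{"l":58,"p":5,"wu":85},"wp":[22,61,77,91]}
After op 6 (add /oil/0 19): {"e":{"a":26,"pxl":98,"unj":34},"mnw":8,"oil":[19,37,44],"riu":{"l":58,"p":5,"wu":85},"wp":[22,61,77,91]}
After op 7 (remove /riu/p): {"e":{"a":26,"pxl":98,"unj":34},"mnw":8,"oil":[19,37,44],"riu":{"l":58,"wu":85},"wp":[22,61,77,91]}
After op 8 (add /oil/2 89): {"e":{"a":26,"pxl":98,"unj":34},"mnw":8,"oil":[19,37,89,44],"riu":{"l":58,"wu":85},"wp":[22,61,77,91]}
After op 9 (add /e/a 18): {"e":{"a":18,"pxl":98,"unj":34},"mnw":8,"oil":[19,37,89,44],"riu":{"l":58,"wu":85},"wp":[22,61,77,91]}
After op 10 (replace /e/pxl 26): {"e":{"a":18,"pxl":26,"unj":34},"mnw":8,"oil":[19,37,89,44],"riu":{"l":58,"wu":85},"wp":[22,61,77,91]}
After op 11 (replace /oil/3 19): {"e":{"a":18,"pxl":26,"unj":34},"mnw":8,"oil":[19,37,89,19],"riu":{"l":58,"wu":85},"wp":[22,61,77,91]}
After op 12 (remove /e/a): {"e":{"pxl":26,"unj":34},"mnw":8,"oil":[19,37,89,19],"riu":{"l":58,"wu":85},"wp":[22,61,77,91]}
After op 13 (add /riu/qgl 59): {"e":{"pxl":26,"unj":34},"mnw":8,"oil":[19,37,89,19],"riu":{"l":58,"qgl":59,"wu":85},"wp":[22,61,77,91]}
After op 14 (replace /riu/wu 47): {"e":{"pxl":26,"unj":34},"mnw":8,"oil":[19,37,89,19],"riu":{"l":58,"qgl":59,"wu":47},"wp":[22,61,77,91]}
After op 15 (add /wp/3 16): {"e":{"pxl":26,"unj":34},"mnw":8,"oil":[19,37,89,19],"riu":{"l":58,"qgl":59,"wu":47},"wp":[22,61,77,16,91]}
After op 16 (replace /wp/0 29): {"e":{"pxl":26,"unj":34},"mnw":8,"oil":[19,37,89,19],"riu":{"l":58,"qgl":59,"wu":47},"wp":[29,61,77,16,91]}
After op 17 (replace /oil/0 4): {"e":{"pxl":26,"unj":34},"mnw":8,"oil":[4,37,89,19],"riu":{"l":58,"qgl":59,"wu":47},"wp":[29,61,77,16,91]}
After op 18 (remove /e/unj): {"e":{"pxl":26},"mnw":8,"oil":[4,37,89,19],"riu":{"l":58,"qgl":59,"wu":47},"wp":[29,61,77,16,91]}
After op 19 (replace /wp/0 63): {"e":{"pxl":26},"mnw":8,"oil":[4,37,89,19],"riu":{"l":58,"qgl":59,"wu":47},"wp":[63,61,77,16,91]}
After op 20 (add /e/e 15): {"e":{"e":15,"pxl":26},"mnw":8,"oil":[4,37,89,19],"riu":{"l":58,"qgl":59,"wu":47},"wp":[63,61,77,16,91]}
After op 21 (add /e/nam 86): {"e":{"e":15,"nam":86,"pxl":26},"mnw":8,"oil":[4,37,89,19],"riu":{"l":58,"qgl":59,"wu":47},"wp":[63,61,77,16,91]}
After op 22 (remove /wp/0): {"e":{"e":15,"nam":86,"pxl":26},"mnw":8,"oil":[4,37,89,19],"riu":{"l":58,"qgl":59,"wu":47},"wp":[61,77,16,91]}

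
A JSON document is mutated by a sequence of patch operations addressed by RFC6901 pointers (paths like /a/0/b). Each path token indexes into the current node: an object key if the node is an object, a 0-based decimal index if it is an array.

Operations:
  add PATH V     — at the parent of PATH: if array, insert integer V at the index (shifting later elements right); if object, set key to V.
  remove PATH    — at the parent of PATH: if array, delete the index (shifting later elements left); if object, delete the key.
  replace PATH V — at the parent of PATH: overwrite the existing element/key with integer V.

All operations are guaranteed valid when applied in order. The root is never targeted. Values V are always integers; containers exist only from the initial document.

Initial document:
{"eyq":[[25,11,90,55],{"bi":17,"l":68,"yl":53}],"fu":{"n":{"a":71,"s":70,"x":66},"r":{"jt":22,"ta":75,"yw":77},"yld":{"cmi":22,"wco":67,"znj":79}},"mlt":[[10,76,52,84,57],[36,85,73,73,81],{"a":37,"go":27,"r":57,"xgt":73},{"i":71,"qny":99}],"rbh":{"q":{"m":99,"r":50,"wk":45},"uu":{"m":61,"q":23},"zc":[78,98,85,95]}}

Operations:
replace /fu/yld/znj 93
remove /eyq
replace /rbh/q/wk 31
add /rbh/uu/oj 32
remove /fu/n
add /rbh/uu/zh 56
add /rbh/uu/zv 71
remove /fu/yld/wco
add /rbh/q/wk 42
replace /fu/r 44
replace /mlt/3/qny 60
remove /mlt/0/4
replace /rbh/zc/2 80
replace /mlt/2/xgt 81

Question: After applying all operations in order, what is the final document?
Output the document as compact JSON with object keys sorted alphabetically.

Answer: {"fu":{"r":44,"yld":{"cmi":22,"znj":93}},"mlt":[[10,76,52,84],[36,85,73,73,81],{"a":37,"go":27,"r":57,"xgt":81},{"i":71,"qny":60}],"rbh":{"q":{"m":99,"r":50,"wk":42},"uu":{"m":61,"oj":32,"q":23,"zh":56,"zv":71},"zc":[78,98,80,95]}}

Derivation:
After op 1 (replace /fu/yld/znj 93): {"eyq":[[25,11,90,55],{"bi":17,"l":68,"yl":53}],"fu":{"n":{"a":71,"s":70,"x":66},"r":{"jt":22,"ta":75,"yw":77},"yld":{"cmi":22,"wco":67,"znj":93}},"mlt":[[10,76,52,84,57],[36,85,73,73,81],{"a":37,"go":27,"r":57,"xgt":73},{"i":71,"qny":99}],"rbh":{"q":{"m":99,"r":50,"wk":45},"uu":{"m":61,"q":23},"zc":[78,98,85,95]}}
After op 2 (remove /eyq): {"fu":{"n":{"a":71,"s":70,"x":66},"r":{"jt":22,"ta":75,"yw":77},"yld":{"cmi":22,"wco":67,"znj":93}},"mlt":[[10,76,52,84,57],[36,85,73,73,81],{"a":37,"go":27,"r":57,"xgt":73},{"i":71,"qny":99}],"rbh":{"q":{"m":99,"r":50,"wk":45},"uu":{"m":61,"q":23},"zc":[78,98,85,95]}}
After op 3 (replace /rbh/q/wk 31): {"fu":{"n":{"a":71,"s":70,"x":66},"r":{"jt":22,"ta":75,"yw":77},"yld":{"cmi":22,"wco":67,"znj":93}},"mlt":[[10,76,52,84,57],[36,85,73,73,81],{"a":37,"go":27,"r":57,"xgt":73},{"i":71,"qny":99}],"rbh":{"q":{"m":99,"r":50,"wk":31},"uu":{"m":61,"q":23},"zc":[78,98,85,95]}}
After op 4 (add /rbh/uu/oj 32): {"fu":{"n":{"a":71,"s":70,"x":66},"r":{"jt":22,"ta":75,"yw":77},"yld":{"cmi":22,"wco":67,"znj":93}},"mlt":[[10,76,52,84,57],[36,85,73,73,81],{"a":37,"go":27,"r":57,"xgt":73},{"i":71,"qny":99}],"rbh":{"q":{"m":99,"r":50,"wk":31},"uu":{"m":61,"oj":32,"q":23},"zc":[78,98,85,95]}}
After op 5 (remove /fu/n): {"fu":{"r":{"jt":22,"ta":75,"yw":77},"yld":{"cmi":22,"wco":67,"znj":93}},"mlt":[[10,76,52,84,57],[36,85,73,73,81],{"a":37,"go":27,"r":57,"xgt":73},{"i":71,"qny":99}],"rbh":{"q":{"m":99,"r":50,"wk":31},"uu":{"m":61,"oj":32,"q":23},"zc":[78,98,85,95]}}
After op 6 (add /rbh/uu/zh 56): {"fu":{"r":{"jt":22,"ta":75,"yw":77},"yld":{"cmi":22,"wco":67,"znj":93}},"mlt":[[10,76,52,84,57],[36,85,73,73,81],{"a":37,"go":27,"r":57,"xgt":73},{"i":71,"qny":99}],"rbh":{"q":{"m":99,"r":50,"wk":31},"uu":{"m":61,"oj":32,"q":23,"zh":56},"zc":[78,98,85,95]}}
After op 7 (add /rbh/uu/zv 71): {"fu":{"r":{"jt":22,"ta":75,"yw":77},"yld":{"cmi":22,"wco":67,"znj":93}},"mlt":[[10,76,52,84,57],[36,85,73,73,81],{"a":37,"go":27,"r":57,"xgt":73},{"i":71,"qny":99}],"rbh":{"q":{"m":99,"r":50,"wk":31},"uu":{"m":61,"oj":32,"q":23,"zh":56,"zv":71},"zc":[78,98,85,95]}}
After op 8 (remove /fu/yld/wco): {"fu":{"r":{"jt":22,"ta":75,"yw":77},"yld":{"cmi":22,"znj":93}},"mlt":[[10,76,52,84,57],[36,85,73,73,81],{"a":37,"go":27,"r":57,"xgt":73},{"i":71,"qny":99}],"rbh":{"q":{"m":99,"r":50,"wk":31},"uu":{"m":61,"oj":32,"q":23,"zh":56,"zv":71},"zc":[78,98,85,95]}}
After op 9 (add /rbh/q/wk 42): {"fu":{"r":{"jt":22,"ta":75,"yw":77},"yld":{"cmi":22,"znj":93}},"mlt":[[10,76,52,84,57],[36,85,73,73,81],{"a":37,"go":27,"r":57,"xgt":73},{"i":71,"qny":99}],"rbh":{"q":{"m":99,"r":50,"wk":42},"uu":{"m":61,"oj":32,"q":23,"zh":56,"zv":71},"zc":[78,98,85,95]}}
After op 10 (replace /fu/r 44): {"fu":{"r":44,"yld":{"cmi":22,"znj":93}},"mlt":[[10,76,52,84,57],[36,85,73,73,81],{"a":37,"go":27,"r":57,"xgt":73},{"i":71,"qny":99}],"rbh":{"q":{"m":99,"r":50,"wk":42},"uu":{"m":61,"oj":32,"q":23,"zh":56,"zv":71},"zc":[78,98,85,95]}}
After op 11 (replace /mlt/3/qny 60): {"fu":{"r":44,"yld":{"cmi":22,"znj":93}},"mlt":[[10,76,52,84,57],[36,85,73,73,81],{"a":37,"go":27,"r":57,"xgt":73},{"i":71,"qny":60}],"rbh":{"q":{"m":99,"r":50,"wk":42},"uu":{"m":61,"oj":32,"q":23,"zh":56,"zv":71},"zc":[78,98,85,95]}}
After op 12 (remove /mlt/0/4): {"fu":{"r":44,"yld":{"cmi":22,"znj":93}},"mlt":[[10,76,52,84],[36,85,73,73,81],{"a":37,"go":27,"r":57,"xgt":73},{"i":71,"qny":60}],"rbh":{"q":{"m":99,"r":50,"wk":42},"uu":{"m":61,"oj":32,"q":23,"zh":56,"zv":71},"zc":[78,98,85,95]}}
After op 13 (replace /rbh/zc/2 80): {"fu":{"r":44,"yld":{"cmi":22,"znj":93}},"mlt":[[10,76,52,84],[36,85,73,73,81],{"a":37,"go":27,"r":57,"xgt":73},{"i":71,"qny":60}],"rbh":{"q":{"m":99,"r":50,"wk":42},"uu":{"m":61,"oj":32,"q":23,"zh":56,"zv":71},"zc":[78,98,80,95]}}
After op 14 (replace /mlt/2/xgt 81): {"fu":{"r":44,"yld":{"cmi":22,"znj":93}},"mlt":[[10,76,52,84],[36,85,73,73,81],{"a":37,"go":27,"r":57,"xgt":81},{"i":71,"qny":60}],"rbh":{"q":{"m":99,"r":50,"wk":42},"uu":{"m":61,"oj":32,"q":23,"zh":56,"zv":71},"zc":[78,98,80,95]}}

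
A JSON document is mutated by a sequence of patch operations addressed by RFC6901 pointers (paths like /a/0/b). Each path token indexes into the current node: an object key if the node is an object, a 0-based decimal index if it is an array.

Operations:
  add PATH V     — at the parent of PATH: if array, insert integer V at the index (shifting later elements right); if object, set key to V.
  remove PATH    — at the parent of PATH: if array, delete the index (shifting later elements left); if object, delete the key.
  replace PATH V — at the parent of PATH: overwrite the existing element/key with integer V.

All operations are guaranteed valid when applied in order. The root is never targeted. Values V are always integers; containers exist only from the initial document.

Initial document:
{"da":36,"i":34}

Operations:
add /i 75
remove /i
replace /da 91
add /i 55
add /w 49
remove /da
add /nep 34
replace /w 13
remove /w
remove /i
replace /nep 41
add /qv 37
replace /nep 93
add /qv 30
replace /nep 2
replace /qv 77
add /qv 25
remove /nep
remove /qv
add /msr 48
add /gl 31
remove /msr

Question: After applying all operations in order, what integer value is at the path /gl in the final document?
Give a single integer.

After op 1 (add /i 75): {"da":36,"i":75}
After op 2 (remove /i): {"da":36}
After op 3 (replace /da 91): {"da":91}
After op 4 (add /i 55): {"da":91,"i":55}
After op 5 (add /w 49): {"da":91,"i":55,"w":49}
After op 6 (remove /da): {"i":55,"w":49}
After op 7 (add /nep 34): {"i":55,"nep":34,"w":49}
After op 8 (replace /w 13): {"i":55,"nep":34,"w":13}
After op 9 (remove /w): {"i":55,"nep":34}
After op 10 (remove /i): {"nep":34}
After op 11 (replace /nep 41): {"nep":41}
After op 12 (add /qv 37): {"nep":41,"qv":37}
After op 13 (replace /nep 93): {"nep":93,"qv":37}
After op 14 (add /qv 30): {"nep":93,"qv":30}
After op 15 (replace /nep 2): {"nep":2,"qv":30}
After op 16 (replace /qv 77): {"nep":2,"qv":77}
After op 17 (add /qv 25): {"nep":2,"qv":25}
After op 18 (remove /nep): {"qv":25}
After op 19 (remove /qv): {}
After op 20 (add /msr 48): {"msr":48}
After op 21 (add /gl 31): {"gl":31,"msr":48}
After op 22 (remove /msr): {"gl":31}
Value at /gl: 31

Answer: 31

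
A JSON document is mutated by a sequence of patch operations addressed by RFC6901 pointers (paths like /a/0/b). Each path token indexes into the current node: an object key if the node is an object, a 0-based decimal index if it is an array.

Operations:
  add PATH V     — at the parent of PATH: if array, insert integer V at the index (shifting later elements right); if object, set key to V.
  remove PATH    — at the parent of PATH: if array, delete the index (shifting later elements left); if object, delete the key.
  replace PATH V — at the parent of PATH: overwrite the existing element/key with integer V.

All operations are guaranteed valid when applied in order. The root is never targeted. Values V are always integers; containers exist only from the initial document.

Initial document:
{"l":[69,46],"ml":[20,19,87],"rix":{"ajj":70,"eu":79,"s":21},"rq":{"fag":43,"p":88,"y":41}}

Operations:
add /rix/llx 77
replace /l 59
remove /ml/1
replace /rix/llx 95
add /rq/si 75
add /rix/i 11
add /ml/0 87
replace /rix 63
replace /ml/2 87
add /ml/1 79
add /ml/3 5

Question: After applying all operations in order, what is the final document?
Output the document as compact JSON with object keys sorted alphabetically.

After op 1 (add /rix/llx 77): {"l":[69,46],"ml":[20,19,87],"rix":{"ajj":70,"eu":79,"llx":77,"s":21},"rq":{"fag":43,"p":88,"y":41}}
After op 2 (replace /l 59): {"l":59,"ml":[20,19,87],"rix":{"ajj":70,"eu":79,"llx":77,"s":21},"rq":{"fag":43,"p":88,"y":41}}
After op 3 (remove /ml/1): {"l":59,"ml":[20,87],"rix":{"ajj":70,"eu":79,"llx":77,"s":21},"rq":{"fag":43,"p":88,"y":41}}
After op 4 (replace /rix/llx 95): {"l":59,"ml":[20,87],"rix":{"ajj":70,"eu":79,"llx":95,"s":21},"rq":{"fag":43,"p":88,"y":41}}
After op 5 (add /rq/si 75): {"l":59,"ml":[20,87],"rix":{"ajj":70,"eu":79,"llx":95,"s":21},"rq":{"fag":43,"p":88,"si":75,"y":41}}
After op 6 (add /rix/i 11): {"l":59,"ml":[20,87],"rix":{"ajj":70,"eu":79,"i":11,"llx":95,"s":21},"rq":{"fag":43,"p":88,"si":75,"y":41}}
After op 7 (add /ml/0 87): {"l":59,"ml":[87,20,87],"rix":{"ajj":70,"eu":79,"i":11,"llx":95,"s":21},"rq":{"fag":43,"p":88,"si":75,"y":41}}
After op 8 (replace /rix 63): {"l":59,"ml":[87,20,87],"rix":63,"rq":{"fag":43,"p":88,"si":75,"y":41}}
After op 9 (replace /ml/2 87): {"l":59,"ml":[87,20,87],"rix":63,"rq":{"fag":43,"p":88,"si":75,"y":41}}
After op 10 (add /ml/1 79): {"l":59,"ml":[87,79,20,87],"rix":63,"rq":{"fag":43,"p":88,"si":75,"y":41}}
After op 11 (add /ml/3 5): {"l":59,"ml":[87,79,20,5,87],"rix":63,"rq":{"fag":43,"p":88,"si":75,"y":41}}

Answer: {"l":59,"ml":[87,79,20,5,87],"rix":63,"rq":{"fag":43,"p":88,"si":75,"y":41}}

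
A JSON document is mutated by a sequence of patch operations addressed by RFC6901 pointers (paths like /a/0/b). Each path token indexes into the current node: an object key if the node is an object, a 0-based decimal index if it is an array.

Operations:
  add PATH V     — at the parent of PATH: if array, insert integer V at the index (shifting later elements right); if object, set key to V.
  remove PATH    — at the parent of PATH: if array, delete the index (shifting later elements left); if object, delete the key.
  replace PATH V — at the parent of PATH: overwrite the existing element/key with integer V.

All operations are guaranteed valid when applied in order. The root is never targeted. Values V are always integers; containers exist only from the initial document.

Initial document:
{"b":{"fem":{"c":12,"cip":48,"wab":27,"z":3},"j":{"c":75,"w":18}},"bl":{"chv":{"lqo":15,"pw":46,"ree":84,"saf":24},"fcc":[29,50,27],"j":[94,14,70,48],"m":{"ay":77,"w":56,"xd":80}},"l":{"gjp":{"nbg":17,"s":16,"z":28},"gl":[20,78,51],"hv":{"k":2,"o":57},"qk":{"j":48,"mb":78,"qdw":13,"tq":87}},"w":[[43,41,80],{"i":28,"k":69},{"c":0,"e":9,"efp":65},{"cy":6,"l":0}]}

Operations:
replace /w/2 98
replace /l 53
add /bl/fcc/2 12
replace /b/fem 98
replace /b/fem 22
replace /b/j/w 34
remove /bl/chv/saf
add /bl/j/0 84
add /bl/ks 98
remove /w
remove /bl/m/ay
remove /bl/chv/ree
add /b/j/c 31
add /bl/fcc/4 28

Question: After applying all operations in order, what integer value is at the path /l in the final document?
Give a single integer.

After op 1 (replace /w/2 98): {"b":{"fem":{"c":12,"cip":48,"wab":27,"z":3},"j":{"c":75,"w":18}},"bl":{"chv":{"lqo":15,"pw":46,"ree":84,"saf":24},"fcc":[29,50,27],"j":[94,14,70,48],"m":{"ay":77,"w":56,"xd":80}},"l":{"gjp":{"nbg":17,"s":16,"z":28},"gl":[20,78,51],"hv":{"k":2,"o":57},"qk":{"j":48,"mb":78,"qdw":13,"tq":87}},"w":[[43,41,80],{"i":28,"k":69},98,{"cy":6,"l":0}]}
After op 2 (replace /l 53): {"b":{"fem":{"c":12,"cip":48,"wab":27,"z":3},"j":{"c":75,"w":18}},"bl":{"chv":{"lqo":15,"pw":46,"ree":84,"saf":24},"fcc":[29,50,27],"j":[94,14,70,48],"m":{"ay":77,"w":56,"xd":80}},"l":53,"w":[[43,41,80],{"i":28,"k":69},98,{"cy":6,"l":0}]}
After op 3 (add /bl/fcc/2 12): {"b":{"fem":{"c":12,"cip":48,"wab":27,"z":3},"j":{"c":75,"w":18}},"bl":{"chv":{"lqo":15,"pw":46,"ree":84,"saf":24},"fcc":[29,50,12,27],"j":[94,14,70,48],"m":{"ay":77,"w":56,"xd":80}},"l":53,"w":[[43,41,80],{"i":28,"k":69},98,{"cy":6,"l":0}]}
After op 4 (replace /b/fem 98): {"b":{"fem":98,"j":{"c":75,"w":18}},"bl":{"chv":{"lqo":15,"pw":46,"ree":84,"saf":24},"fcc":[29,50,12,27],"j":[94,14,70,48],"m":{"ay":77,"w":56,"xd":80}},"l":53,"w":[[43,41,80],{"i":28,"k":69},98,{"cy":6,"l":0}]}
After op 5 (replace /b/fem 22): {"b":{"fem":22,"j":{"c":75,"w":18}},"bl":{"chv":{"lqo":15,"pw":46,"ree":84,"saf":24},"fcc":[29,50,12,27],"j":[94,14,70,48],"m":{"ay":77,"w":56,"xd":80}},"l":53,"w":[[43,41,80],{"i":28,"k":69},98,{"cy":6,"l":0}]}
After op 6 (replace /b/j/w 34): {"b":{"fem":22,"j":{"c":75,"w":34}},"bl":{"chv":{"lqo":15,"pw":46,"ree":84,"saf":24},"fcc":[29,50,12,27],"j":[94,14,70,48],"m":{"ay":77,"w":56,"xd":80}},"l":53,"w":[[43,41,80],{"i":28,"k":69},98,{"cy":6,"l":0}]}
After op 7 (remove /bl/chv/saf): {"b":{"fem":22,"j":{"c":75,"w":34}},"bl":{"chv":{"lqo":15,"pw":46,"ree":84},"fcc":[29,50,12,27],"j":[94,14,70,48],"m":{"ay":77,"w":56,"xd":80}},"l":53,"w":[[43,41,80],{"i":28,"k":69},98,{"cy":6,"l":0}]}
After op 8 (add /bl/j/0 84): {"b":{"fem":22,"j":{"c":75,"w":34}},"bl":{"chv":{"lqo":15,"pw":46,"ree":84},"fcc":[29,50,12,27],"j":[84,94,14,70,48],"m":{"ay":77,"w":56,"xd":80}},"l":53,"w":[[43,41,80],{"i":28,"k":69},98,{"cy":6,"l":0}]}
After op 9 (add /bl/ks 98): {"b":{"fem":22,"j":{"c":75,"w":34}},"bl":{"chv":{"lqo":15,"pw":46,"ree":84},"fcc":[29,50,12,27],"j":[84,94,14,70,48],"ks":98,"m":{"ay":77,"w":56,"xd":80}},"l":53,"w":[[43,41,80],{"i":28,"k":69},98,{"cy":6,"l":0}]}
After op 10 (remove /w): {"b":{"fem":22,"j":{"c":75,"w":34}},"bl":{"chv":{"lqo":15,"pw":46,"ree":84},"fcc":[29,50,12,27],"j":[84,94,14,70,48],"ks":98,"m":{"ay":77,"w":56,"xd":80}},"l":53}
After op 11 (remove /bl/m/ay): {"b":{"fem":22,"j":{"c":75,"w":34}},"bl":{"chv":{"lqo":15,"pw":46,"ree":84},"fcc":[29,50,12,27],"j":[84,94,14,70,48],"ks":98,"m":{"w":56,"xd":80}},"l":53}
After op 12 (remove /bl/chv/ree): {"b":{"fem":22,"j":{"c":75,"w":34}},"bl":{"chv":{"lqo":15,"pw":46},"fcc":[29,50,12,27],"j":[84,94,14,70,48],"ks":98,"m":{"w":56,"xd":80}},"l":53}
After op 13 (add /b/j/c 31): {"b":{"fem":22,"j":{"c":31,"w":34}},"bl":{"chv":{"lqo":15,"pw":46},"fcc":[29,50,12,27],"j":[84,94,14,70,48],"ks":98,"m":{"w":56,"xd":80}},"l":53}
After op 14 (add /bl/fcc/4 28): {"b":{"fem":22,"j":{"c":31,"w":34}},"bl":{"chv":{"lqo":15,"pw":46},"fcc":[29,50,12,27,28],"j":[84,94,14,70,48],"ks":98,"m":{"w":56,"xd":80}},"l":53}
Value at /l: 53

Answer: 53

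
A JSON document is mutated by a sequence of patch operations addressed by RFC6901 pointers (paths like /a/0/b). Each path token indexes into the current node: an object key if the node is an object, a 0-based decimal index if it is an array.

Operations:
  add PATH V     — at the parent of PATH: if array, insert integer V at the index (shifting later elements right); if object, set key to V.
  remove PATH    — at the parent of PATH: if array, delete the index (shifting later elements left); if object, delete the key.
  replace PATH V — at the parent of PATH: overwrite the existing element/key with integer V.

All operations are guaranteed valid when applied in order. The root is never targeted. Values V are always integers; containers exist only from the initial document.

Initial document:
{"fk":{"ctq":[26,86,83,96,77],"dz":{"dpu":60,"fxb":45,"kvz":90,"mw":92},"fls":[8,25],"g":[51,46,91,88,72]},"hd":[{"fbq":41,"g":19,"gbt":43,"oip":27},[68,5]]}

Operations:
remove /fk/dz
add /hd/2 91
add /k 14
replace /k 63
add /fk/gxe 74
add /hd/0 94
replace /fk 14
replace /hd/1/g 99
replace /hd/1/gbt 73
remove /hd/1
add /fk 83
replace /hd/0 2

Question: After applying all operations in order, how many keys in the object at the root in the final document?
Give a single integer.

After op 1 (remove /fk/dz): {"fk":{"ctq":[26,86,83,96,77],"fls":[8,25],"g":[51,46,91,88,72]},"hd":[{"fbq":41,"g":19,"gbt":43,"oip":27},[68,5]]}
After op 2 (add /hd/2 91): {"fk":{"ctq":[26,86,83,96,77],"fls":[8,25],"g":[51,46,91,88,72]},"hd":[{"fbq":41,"g":19,"gbt":43,"oip":27},[68,5],91]}
After op 3 (add /k 14): {"fk":{"ctq":[26,86,83,96,77],"fls":[8,25],"g":[51,46,91,88,72]},"hd":[{"fbq":41,"g":19,"gbt":43,"oip":27},[68,5],91],"k":14}
After op 4 (replace /k 63): {"fk":{"ctq":[26,86,83,96,77],"fls":[8,25],"g":[51,46,91,88,72]},"hd":[{"fbq":41,"g":19,"gbt":43,"oip":27},[68,5],91],"k":63}
After op 5 (add /fk/gxe 74): {"fk":{"ctq":[26,86,83,96,77],"fls":[8,25],"g":[51,46,91,88,72],"gxe":74},"hd":[{"fbq":41,"g":19,"gbt":43,"oip":27},[68,5],91],"k":63}
After op 6 (add /hd/0 94): {"fk":{"ctq":[26,86,83,96,77],"fls":[8,25],"g":[51,46,91,88,72],"gxe":74},"hd":[94,{"fbq":41,"g":19,"gbt":43,"oip":27},[68,5],91],"k":63}
After op 7 (replace /fk 14): {"fk":14,"hd":[94,{"fbq":41,"g":19,"gbt":43,"oip":27},[68,5],91],"k":63}
After op 8 (replace /hd/1/g 99): {"fk":14,"hd":[94,{"fbq":41,"g":99,"gbt":43,"oip":27},[68,5],91],"k":63}
After op 9 (replace /hd/1/gbt 73): {"fk":14,"hd":[94,{"fbq":41,"g":99,"gbt":73,"oip":27},[68,5],91],"k":63}
After op 10 (remove /hd/1): {"fk":14,"hd":[94,[68,5],91],"k":63}
After op 11 (add /fk 83): {"fk":83,"hd":[94,[68,5],91],"k":63}
After op 12 (replace /hd/0 2): {"fk":83,"hd":[2,[68,5],91],"k":63}
Size at the root: 3

Answer: 3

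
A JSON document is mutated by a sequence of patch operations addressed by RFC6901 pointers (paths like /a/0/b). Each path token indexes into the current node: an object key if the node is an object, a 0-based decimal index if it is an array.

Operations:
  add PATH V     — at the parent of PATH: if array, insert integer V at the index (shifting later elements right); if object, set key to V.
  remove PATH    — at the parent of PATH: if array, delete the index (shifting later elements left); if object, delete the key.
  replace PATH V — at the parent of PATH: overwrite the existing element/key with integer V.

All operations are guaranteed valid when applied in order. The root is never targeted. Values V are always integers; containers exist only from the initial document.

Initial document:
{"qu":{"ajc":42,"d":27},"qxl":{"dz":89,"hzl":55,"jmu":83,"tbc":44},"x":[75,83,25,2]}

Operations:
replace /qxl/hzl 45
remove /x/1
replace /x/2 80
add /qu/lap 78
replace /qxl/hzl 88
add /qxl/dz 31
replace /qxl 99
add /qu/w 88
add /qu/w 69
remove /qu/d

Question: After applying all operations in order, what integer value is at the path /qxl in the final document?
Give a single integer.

After op 1 (replace /qxl/hzl 45): {"qu":{"ajc":42,"d":27},"qxl":{"dz":89,"hzl":45,"jmu":83,"tbc":44},"x":[75,83,25,2]}
After op 2 (remove /x/1): {"qu":{"ajc":42,"d":27},"qxl":{"dz":89,"hzl":45,"jmu":83,"tbc":44},"x":[75,25,2]}
After op 3 (replace /x/2 80): {"qu":{"ajc":42,"d":27},"qxl":{"dz":89,"hzl":45,"jmu":83,"tbc":44},"x":[75,25,80]}
After op 4 (add /qu/lap 78): {"qu":{"ajc":42,"d":27,"lap":78},"qxl":{"dz":89,"hzl":45,"jmu":83,"tbc":44},"x":[75,25,80]}
After op 5 (replace /qxl/hzl 88): {"qu":{"ajc":42,"d":27,"lap":78},"qxl":{"dz":89,"hzl":88,"jmu":83,"tbc":44},"x":[75,25,80]}
After op 6 (add /qxl/dz 31): {"qu":{"ajc":42,"d":27,"lap":78},"qxl":{"dz":31,"hzl":88,"jmu":83,"tbc":44},"x":[75,25,80]}
After op 7 (replace /qxl 99): {"qu":{"ajc":42,"d":27,"lap":78},"qxl":99,"x":[75,25,80]}
After op 8 (add /qu/w 88): {"qu":{"ajc":42,"d":27,"lap":78,"w":88},"qxl":99,"x":[75,25,80]}
After op 9 (add /qu/w 69): {"qu":{"ajc":42,"d":27,"lap":78,"w":69},"qxl":99,"x":[75,25,80]}
After op 10 (remove /qu/d): {"qu":{"ajc":42,"lap":78,"w":69},"qxl":99,"x":[75,25,80]}
Value at /qxl: 99

Answer: 99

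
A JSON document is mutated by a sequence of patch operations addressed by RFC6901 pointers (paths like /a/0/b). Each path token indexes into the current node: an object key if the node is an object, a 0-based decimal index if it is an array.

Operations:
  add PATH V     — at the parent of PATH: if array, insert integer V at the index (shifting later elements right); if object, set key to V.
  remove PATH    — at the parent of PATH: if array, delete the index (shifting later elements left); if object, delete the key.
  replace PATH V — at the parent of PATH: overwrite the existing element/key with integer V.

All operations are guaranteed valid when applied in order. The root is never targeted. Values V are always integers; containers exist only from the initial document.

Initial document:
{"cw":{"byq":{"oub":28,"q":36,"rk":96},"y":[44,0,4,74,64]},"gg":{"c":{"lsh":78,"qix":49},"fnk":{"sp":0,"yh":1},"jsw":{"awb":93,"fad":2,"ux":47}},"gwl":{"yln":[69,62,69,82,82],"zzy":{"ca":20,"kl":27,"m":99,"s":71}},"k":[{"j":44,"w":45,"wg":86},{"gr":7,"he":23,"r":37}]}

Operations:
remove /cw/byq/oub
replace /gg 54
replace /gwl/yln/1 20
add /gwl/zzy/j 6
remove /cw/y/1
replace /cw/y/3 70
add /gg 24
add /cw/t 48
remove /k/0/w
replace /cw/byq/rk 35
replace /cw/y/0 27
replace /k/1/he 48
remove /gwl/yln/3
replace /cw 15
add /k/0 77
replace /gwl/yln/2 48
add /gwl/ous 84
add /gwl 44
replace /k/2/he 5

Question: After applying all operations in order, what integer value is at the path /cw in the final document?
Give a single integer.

Answer: 15

Derivation:
After op 1 (remove /cw/byq/oub): {"cw":{"byq":{"q":36,"rk":96},"y":[44,0,4,74,64]},"gg":{"c":{"lsh":78,"qix":49},"fnk":{"sp":0,"yh":1},"jsw":{"awb":93,"fad":2,"ux":47}},"gwl":{"yln":[69,62,69,82,82],"zzy":{"ca":20,"kl":27,"m":99,"s":71}},"k":[{"j":44,"w":45,"wg":86},{"gr":7,"he":23,"r":37}]}
After op 2 (replace /gg 54): {"cw":{"byq":{"q":36,"rk":96},"y":[44,0,4,74,64]},"gg":54,"gwl":{"yln":[69,62,69,82,82],"zzy":{"ca":20,"kl":27,"m":99,"s":71}},"k":[{"j":44,"w":45,"wg":86},{"gr":7,"he":23,"r":37}]}
After op 3 (replace /gwl/yln/1 20): {"cw":{"byq":{"q":36,"rk":96},"y":[44,0,4,74,64]},"gg":54,"gwl":{"yln":[69,20,69,82,82],"zzy":{"ca":20,"kl":27,"m":99,"s":71}},"k":[{"j":44,"w":45,"wg":86},{"gr":7,"he":23,"r":37}]}
After op 4 (add /gwl/zzy/j 6): {"cw":{"byq":{"q":36,"rk":96},"y":[44,0,4,74,64]},"gg":54,"gwl":{"yln":[69,20,69,82,82],"zzy":{"ca":20,"j":6,"kl":27,"m":99,"s":71}},"k":[{"j":44,"w":45,"wg":86},{"gr":7,"he":23,"r":37}]}
After op 5 (remove /cw/y/1): {"cw":{"byq":{"q":36,"rk":96},"y":[44,4,74,64]},"gg":54,"gwl":{"yln":[69,20,69,82,82],"zzy":{"ca":20,"j":6,"kl":27,"m":99,"s":71}},"k":[{"j":44,"w":45,"wg":86},{"gr":7,"he":23,"r":37}]}
After op 6 (replace /cw/y/3 70): {"cw":{"byq":{"q":36,"rk":96},"y":[44,4,74,70]},"gg":54,"gwl":{"yln":[69,20,69,82,82],"zzy":{"ca":20,"j":6,"kl":27,"m":99,"s":71}},"k":[{"j":44,"w":45,"wg":86},{"gr":7,"he":23,"r":37}]}
After op 7 (add /gg 24): {"cw":{"byq":{"q":36,"rk":96},"y":[44,4,74,70]},"gg":24,"gwl":{"yln":[69,20,69,82,82],"zzy":{"ca":20,"j":6,"kl":27,"m":99,"s":71}},"k":[{"j":44,"w":45,"wg":86},{"gr":7,"he":23,"r":37}]}
After op 8 (add /cw/t 48): {"cw":{"byq":{"q":36,"rk":96},"t":48,"y":[44,4,74,70]},"gg":24,"gwl":{"yln":[69,20,69,82,82],"zzy":{"ca":20,"j":6,"kl":27,"m":99,"s":71}},"k":[{"j":44,"w":45,"wg":86},{"gr":7,"he":23,"r":37}]}
After op 9 (remove /k/0/w): {"cw":{"byq":{"q":36,"rk":96},"t":48,"y":[44,4,74,70]},"gg":24,"gwl":{"yln":[69,20,69,82,82],"zzy":{"ca":20,"j":6,"kl":27,"m":99,"s":71}},"k":[{"j":44,"wg":86},{"gr":7,"he":23,"r":37}]}
After op 10 (replace /cw/byq/rk 35): {"cw":{"byq":{"q":36,"rk":35},"t":48,"y":[44,4,74,70]},"gg":24,"gwl":{"yln":[69,20,69,82,82],"zzy":{"ca":20,"j":6,"kl":27,"m":99,"s":71}},"k":[{"j":44,"wg":86},{"gr":7,"he":23,"r":37}]}
After op 11 (replace /cw/y/0 27): {"cw":{"byq":{"q":36,"rk":35},"t":48,"y":[27,4,74,70]},"gg":24,"gwl":{"yln":[69,20,69,82,82],"zzy":{"ca":20,"j":6,"kl":27,"m":99,"s":71}},"k":[{"j":44,"wg":86},{"gr":7,"he":23,"r":37}]}
After op 12 (replace /k/1/he 48): {"cw":{"byq":{"q":36,"rk":35},"t":48,"y":[27,4,74,70]},"gg":24,"gwl":{"yln":[69,20,69,82,82],"zzy":{"ca":20,"j":6,"kl":27,"m":99,"s":71}},"k":[{"j":44,"wg":86},{"gr":7,"he":48,"r":37}]}
After op 13 (remove /gwl/yln/3): {"cw":{"byq":{"q":36,"rk":35},"t":48,"y":[27,4,74,70]},"gg":24,"gwl":{"yln":[69,20,69,82],"zzy":{"ca":20,"j":6,"kl":27,"m":99,"s":71}},"k":[{"j":44,"wg":86},{"gr":7,"he":48,"r":37}]}
After op 14 (replace /cw 15): {"cw":15,"gg":24,"gwl":{"yln":[69,20,69,82],"zzy":{"ca":20,"j":6,"kl":27,"m":99,"s":71}},"k":[{"j":44,"wg":86},{"gr":7,"he":48,"r":37}]}
After op 15 (add /k/0 77): {"cw":15,"gg":24,"gwl":{"yln":[69,20,69,82],"zzy":{"ca":20,"j":6,"kl":27,"m":99,"s":71}},"k":[77,{"j":44,"wg":86},{"gr":7,"he":48,"r":37}]}
After op 16 (replace /gwl/yln/2 48): {"cw":15,"gg":24,"gwl":{"yln":[69,20,48,82],"zzy":{"ca":20,"j":6,"kl":27,"m":99,"s":71}},"k":[77,{"j":44,"wg":86},{"gr":7,"he":48,"r":37}]}
After op 17 (add /gwl/ous 84): {"cw":15,"gg":24,"gwl":{"ous":84,"yln":[69,20,48,82],"zzy":{"ca":20,"j":6,"kl":27,"m":99,"s":71}},"k":[77,{"j":44,"wg":86},{"gr":7,"he":48,"r":37}]}
After op 18 (add /gwl 44): {"cw":15,"gg":24,"gwl":44,"k":[77,{"j":44,"wg":86},{"gr":7,"he":48,"r":37}]}
After op 19 (replace /k/2/he 5): {"cw":15,"gg":24,"gwl":44,"k":[77,{"j":44,"wg":86},{"gr":7,"he":5,"r":37}]}
Value at /cw: 15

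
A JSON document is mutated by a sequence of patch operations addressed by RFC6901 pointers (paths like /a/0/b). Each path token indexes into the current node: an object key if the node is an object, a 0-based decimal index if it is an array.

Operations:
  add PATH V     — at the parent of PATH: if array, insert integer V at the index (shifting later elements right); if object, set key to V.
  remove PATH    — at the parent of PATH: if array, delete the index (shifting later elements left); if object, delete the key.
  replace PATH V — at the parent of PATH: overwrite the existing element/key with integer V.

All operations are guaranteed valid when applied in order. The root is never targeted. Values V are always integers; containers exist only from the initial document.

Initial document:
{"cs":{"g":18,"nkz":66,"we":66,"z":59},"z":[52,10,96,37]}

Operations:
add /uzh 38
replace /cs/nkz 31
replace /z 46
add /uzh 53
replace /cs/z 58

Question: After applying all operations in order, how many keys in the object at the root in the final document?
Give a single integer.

After op 1 (add /uzh 38): {"cs":{"g":18,"nkz":66,"we":66,"z":59},"uzh":38,"z":[52,10,96,37]}
After op 2 (replace /cs/nkz 31): {"cs":{"g":18,"nkz":31,"we":66,"z":59},"uzh":38,"z":[52,10,96,37]}
After op 3 (replace /z 46): {"cs":{"g":18,"nkz":31,"we":66,"z":59},"uzh":38,"z":46}
After op 4 (add /uzh 53): {"cs":{"g":18,"nkz":31,"we":66,"z":59},"uzh":53,"z":46}
After op 5 (replace /cs/z 58): {"cs":{"g":18,"nkz":31,"we":66,"z":58},"uzh":53,"z":46}
Size at the root: 3

Answer: 3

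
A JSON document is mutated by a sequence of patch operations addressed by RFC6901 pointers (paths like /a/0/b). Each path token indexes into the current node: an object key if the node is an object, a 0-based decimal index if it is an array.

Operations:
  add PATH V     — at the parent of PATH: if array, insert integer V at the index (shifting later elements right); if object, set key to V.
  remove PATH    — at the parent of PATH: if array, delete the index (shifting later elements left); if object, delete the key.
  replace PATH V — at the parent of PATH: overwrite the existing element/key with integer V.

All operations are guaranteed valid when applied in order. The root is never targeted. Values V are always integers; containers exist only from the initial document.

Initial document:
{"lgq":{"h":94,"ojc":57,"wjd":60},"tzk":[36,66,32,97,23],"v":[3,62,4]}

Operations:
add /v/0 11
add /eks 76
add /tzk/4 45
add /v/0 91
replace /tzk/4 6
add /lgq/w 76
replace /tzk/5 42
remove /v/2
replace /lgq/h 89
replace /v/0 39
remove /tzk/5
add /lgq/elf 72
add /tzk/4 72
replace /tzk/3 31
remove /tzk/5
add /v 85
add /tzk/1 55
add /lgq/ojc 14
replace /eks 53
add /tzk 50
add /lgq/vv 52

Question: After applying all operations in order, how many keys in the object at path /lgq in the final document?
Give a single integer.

After op 1 (add /v/0 11): {"lgq":{"h":94,"ojc":57,"wjd":60},"tzk":[36,66,32,97,23],"v":[11,3,62,4]}
After op 2 (add /eks 76): {"eks":76,"lgq":{"h":94,"ojc":57,"wjd":60},"tzk":[36,66,32,97,23],"v":[11,3,62,4]}
After op 3 (add /tzk/4 45): {"eks":76,"lgq":{"h":94,"ojc":57,"wjd":60},"tzk":[36,66,32,97,45,23],"v":[11,3,62,4]}
After op 4 (add /v/0 91): {"eks":76,"lgq":{"h":94,"ojc":57,"wjd":60},"tzk":[36,66,32,97,45,23],"v":[91,11,3,62,4]}
After op 5 (replace /tzk/4 6): {"eks":76,"lgq":{"h":94,"ojc":57,"wjd":60},"tzk":[36,66,32,97,6,23],"v":[91,11,3,62,4]}
After op 6 (add /lgq/w 76): {"eks":76,"lgq":{"h":94,"ojc":57,"w":76,"wjd":60},"tzk":[36,66,32,97,6,23],"v":[91,11,3,62,4]}
After op 7 (replace /tzk/5 42): {"eks":76,"lgq":{"h":94,"ojc":57,"w":76,"wjd":60},"tzk":[36,66,32,97,6,42],"v":[91,11,3,62,4]}
After op 8 (remove /v/2): {"eks":76,"lgq":{"h":94,"ojc":57,"w":76,"wjd":60},"tzk":[36,66,32,97,6,42],"v":[91,11,62,4]}
After op 9 (replace /lgq/h 89): {"eks":76,"lgq":{"h":89,"ojc":57,"w":76,"wjd":60},"tzk":[36,66,32,97,6,42],"v":[91,11,62,4]}
After op 10 (replace /v/0 39): {"eks":76,"lgq":{"h":89,"ojc":57,"w":76,"wjd":60},"tzk":[36,66,32,97,6,42],"v":[39,11,62,4]}
After op 11 (remove /tzk/5): {"eks":76,"lgq":{"h":89,"ojc":57,"w":76,"wjd":60},"tzk":[36,66,32,97,6],"v":[39,11,62,4]}
After op 12 (add /lgq/elf 72): {"eks":76,"lgq":{"elf":72,"h":89,"ojc":57,"w":76,"wjd":60},"tzk":[36,66,32,97,6],"v":[39,11,62,4]}
After op 13 (add /tzk/4 72): {"eks":76,"lgq":{"elf":72,"h":89,"ojc":57,"w":76,"wjd":60},"tzk":[36,66,32,97,72,6],"v":[39,11,62,4]}
After op 14 (replace /tzk/3 31): {"eks":76,"lgq":{"elf":72,"h":89,"ojc":57,"w":76,"wjd":60},"tzk":[36,66,32,31,72,6],"v":[39,11,62,4]}
After op 15 (remove /tzk/5): {"eks":76,"lgq":{"elf":72,"h":89,"ojc":57,"w":76,"wjd":60},"tzk":[36,66,32,31,72],"v":[39,11,62,4]}
After op 16 (add /v 85): {"eks":76,"lgq":{"elf":72,"h":89,"ojc":57,"w":76,"wjd":60},"tzk":[36,66,32,31,72],"v":85}
After op 17 (add /tzk/1 55): {"eks":76,"lgq":{"elf":72,"h":89,"ojc":57,"w":76,"wjd":60},"tzk":[36,55,66,32,31,72],"v":85}
After op 18 (add /lgq/ojc 14): {"eks":76,"lgq":{"elf":72,"h":89,"ojc":14,"w":76,"wjd":60},"tzk":[36,55,66,32,31,72],"v":85}
After op 19 (replace /eks 53): {"eks":53,"lgq":{"elf":72,"h":89,"ojc":14,"w":76,"wjd":60},"tzk":[36,55,66,32,31,72],"v":85}
After op 20 (add /tzk 50): {"eks":53,"lgq":{"elf":72,"h":89,"ojc":14,"w":76,"wjd":60},"tzk":50,"v":85}
After op 21 (add /lgq/vv 52): {"eks":53,"lgq":{"elf":72,"h":89,"ojc":14,"vv":52,"w":76,"wjd":60},"tzk":50,"v":85}
Size at path /lgq: 6

Answer: 6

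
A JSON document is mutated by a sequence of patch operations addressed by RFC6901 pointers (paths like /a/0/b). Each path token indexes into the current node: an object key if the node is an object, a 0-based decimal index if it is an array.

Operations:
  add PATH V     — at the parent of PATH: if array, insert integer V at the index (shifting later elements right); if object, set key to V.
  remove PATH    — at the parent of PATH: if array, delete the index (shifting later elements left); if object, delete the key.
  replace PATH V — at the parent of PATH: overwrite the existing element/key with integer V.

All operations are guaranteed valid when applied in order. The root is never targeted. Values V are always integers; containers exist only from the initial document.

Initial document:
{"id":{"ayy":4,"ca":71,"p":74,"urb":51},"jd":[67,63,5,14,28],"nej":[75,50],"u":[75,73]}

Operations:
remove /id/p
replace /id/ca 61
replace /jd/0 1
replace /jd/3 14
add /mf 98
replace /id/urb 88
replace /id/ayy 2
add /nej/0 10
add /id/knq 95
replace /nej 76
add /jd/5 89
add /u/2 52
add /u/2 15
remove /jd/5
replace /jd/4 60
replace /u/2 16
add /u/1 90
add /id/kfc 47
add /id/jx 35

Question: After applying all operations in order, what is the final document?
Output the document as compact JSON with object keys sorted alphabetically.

After op 1 (remove /id/p): {"id":{"ayy":4,"ca":71,"urb":51},"jd":[67,63,5,14,28],"nej":[75,50],"u":[75,73]}
After op 2 (replace /id/ca 61): {"id":{"ayy":4,"ca":61,"urb":51},"jd":[67,63,5,14,28],"nej":[75,50],"u":[75,73]}
After op 3 (replace /jd/0 1): {"id":{"ayy":4,"ca":61,"urb":51},"jd":[1,63,5,14,28],"nej":[75,50],"u":[75,73]}
After op 4 (replace /jd/3 14): {"id":{"ayy":4,"ca":61,"urb":51},"jd":[1,63,5,14,28],"nej":[75,50],"u":[75,73]}
After op 5 (add /mf 98): {"id":{"ayy":4,"ca":61,"urb":51},"jd":[1,63,5,14,28],"mf":98,"nej":[75,50],"u":[75,73]}
After op 6 (replace /id/urb 88): {"id":{"ayy":4,"ca":61,"urb":88},"jd":[1,63,5,14,28],"mf":98,"nej":[75,50],"u":[75,73]}
After op 7 (replace /id/ayy 2): {"id":{"ayy":2,"ca":61,"urb":88},"jd":[1,63,5,14,28],"mf":98,"nej":[75,50],"u":[75,73]}
After op 8 (add /nej/0 10): {"id":{"ayy":2,"ca":61,"urb":88},"jd":[1,63,5,14,28],"mf":98,"nej":[10,75,50],"u":[75,73]}
After op 9 (add /id/knq 95): {"id":{"ayy":2,"ca":61,"knq":95,"urb":88},"jd":[1,63,5,14,28],"mf":98,"nej":[10,75,50],"u":[75,73]}
After op 10 (replace /nej 76): {"id":{"ayy":2,"ca":61,"knq":95,"urb":88},"jd":[1,63,5,14,28],"mf":98,"nej":76,"u":[75,73]}
After op 11 (add /jd/5 89): {"id":{"ayy":2,"ca":61,"knq":95,"urb":88},"jd":[1,63,5,14,28,89],"mf":98,"nej":76,"u":[75,73]}
After op 12 (add /u/2 52): {"id":{"ayy":2,"ca":61,"knq":95,"urb":88},"jd":[1,63,5,14,28,89],"mf":98,"nej":76,"u":[75,73,52]}
After op 13 (add /u/2 15): {"id":{"ayy":2,"ca":61,"knq":95,"urb":88},"jd":[1,63,5,14,28,89],"mf":98,"nej":76,"u":[75,73,15,52]}
After op 14 (remove /jd/5): {"id":{"ayy":2,"ca":61,"knq":95,"urb":88},"jd":[1,63,5,14,28],"mf":98,"nej":76,"u":[75,73,15,52]}
After op 15 (replace /jd/4 60): {"id":{"ayy":2,"ca":61,"knq":95,"urb":88},"jd":[1,63,5,14,60],"mf":98,"nej":76,"u":[75,73,15,52]}
After op 16 (replace /u/2 16): {"id":{"ayy":2,"ca":61,"knq":95,"urb":88},"jd":[1,63,5,14,60],"mf":98,"nej":76,"u":[75,73,16,52]}
After op 17 (add /u/1 90): {"id":{"ayy":2,"ca":61,"knq":95,"urb":88},"jd":[1,63,5,14,60],"mf":98,"nej":76,"u":[75,90,73,16,52]}
After op 18 (add /id/kfc 47): {"id":{"ayy":2,"ca":61,"kfc":47,"knq":95,"urb":88},"jd":[1,63,5,14,60],"mf":98,"nej":76,"u":[75,90,73,16,52]}
After op 19 (add /id/jx 35): {"id":{"ayy":2,"ca":61,"jx":35,"kfc":47,"knq":95,"urb":88},"jd":[1,63,5,14,60],"mf":98,"nej":76,"u":[75,90,73,16,52]}

Answer: {"id":{"ayy":2,"ca":61,"jx":35,"kfc":47,"knq":95,"urb":88},"jd":[1,63,5,14,60],"mf":98,"nej":76,"u":[75,90,73,16,52]}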